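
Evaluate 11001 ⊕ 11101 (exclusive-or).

XOR: 1 when bits differ
  11001
^ 11101
-------
  00100
Decimal: 25 ^ 29 = 4



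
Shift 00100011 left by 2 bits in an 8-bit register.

Original: 00100011 (decimal 35)
Shift left by 2 positions
Append 2 zeros on the right
Result: 10001100 (decimal 140)
Equivalent: 35 << 2 = 35 × 2^2 = 140



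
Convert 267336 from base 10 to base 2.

Using repeated division by 2:
267336 ÷ 2 = 133668 remainder 0
133668 ÷ 2 = 66834 remainder 0
66834 ÷ 2 = 33417 remainder 0
33417 ÷ 2 = 16708 remainder 1
16708 ÷ 2 = 8354 remainder 0
8354 ÷ 2 = 4177 remainder 0
4177 ÷ 2 = 2088 remainder 1
2088 ÷ 2 = 1044 remainder 0
1044 ÷ 2 = 522 remainder 0
522 ÷ 2 = 261 remainder 0
261 ÷ 2 = 130 remainder 1
130 ÷ 2 = 65 remainder 0
65 ÷ 2 = 32 remainder 1
32 ÷ 2 = 16 remainder 0
16 ÷ 2 = 8 remainder 0
8 ÷ 2 = 4 remainder 0
4 ÷ 2 = 2 remainder 0
2 ÷ 2 = 1 remainder 0
1 ÷ 2 = 0 remainder 1
Reading remainders bottom to top: 1000001010001001000



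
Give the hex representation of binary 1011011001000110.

Group into 4-bit nibbles from right:
  1011 = B
  0110 = 6
  0100 = 4
  0110 = 6
Result: B646



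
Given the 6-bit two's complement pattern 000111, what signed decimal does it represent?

Binary: 000111
Sign bit: 0 (non-negative)
Read directly as an unsigned value:
000111 = 4 + 2 + 1 = 7
Value: 7



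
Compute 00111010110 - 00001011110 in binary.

Method 1 - Direct subtraction (column by column from the right: bit − bit − borrow-in; if negative, add 2 and borrow 1 from the next column):
borrow: 00011110000
        00111010110
-       00001011110
-------------------
        00101111000

Method 2 - Add two's complement:
Two's complement of 00001011110: invert → 11110100001, add 1 → 11110100010
  00111010110
+ 11110100010
-------------
 100101111000  (end carry out of the top bit = 1)
Discarding the end carry: 00101111000
Decimal check:
  00111010110 = 256 + 128 + 64 + 16 + 4 + 2 = 470
  00001011110 = 64 + 16 + 8 + 4 + 2 = 94
  470 - 94 = 376, and 00101111000 = 256 + 64 + 32 + 16 + 8 = 376 ✓



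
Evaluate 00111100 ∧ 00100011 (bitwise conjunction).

AND: 1 only when both bits are 1
  00111100
& 00100011
----------
  00100000
Decimal: 60 & 35 = 32



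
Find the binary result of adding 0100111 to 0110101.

Add column by column from the right: bit + bit + carry-in; write the sum mod 2, carry 1 when the sum is 2 or 3.
carry:  1001110
        0100111
+       0110101
---------------
       01011100
(the carry out of the leftmost column, 0, becomes the leading bit)
Decimal check:
  0100111 = 32 + 4 + 2 + 1 = 39
  0110101 = 32 + 16 + 4 + 1 = 53
  39 + 53 = 92, and 01011100 = 64 + 16 + 8 + 4 = 92 ✓



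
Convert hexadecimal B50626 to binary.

Convert each hex digit to 4 bits:
  B = 1011
  5 = 0101
  0 = 0000
  6 = 0110
  2 = 0010
  6 = 0110
Concatenate: 101101010000011000100110



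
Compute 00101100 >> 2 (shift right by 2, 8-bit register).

Original: 00101100 (decimal 44)
Shift right by 2 positions
Drop the 2 low bits; fill with zeros on the left
Result: 00001011 (decimal 11)
Equivalent: 44 >> 2 = 44 ÷ 2^2 = 11



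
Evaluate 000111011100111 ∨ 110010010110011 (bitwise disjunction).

OR: 1 when either bit is 1
  000111011100111
| 110010010110011
-----------------
  110111011110111
Decimal: 3815 | 25779 = 28407



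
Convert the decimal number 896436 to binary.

Using repeated division by 2:
896436 ÷ 2 = 448218 remainder 0
448218 ÷ 2 = 224109 remainder 0
224109 ÷ 2 = 112054 remainder 1
112054 ÷ 2 = 56027 remainder 0
56027 ÷ 2 = 28013 remainder 1
28013 ÷ 2 = 14006 remainder 1
14006 ÷ 2 = 7003 remainder 0
7003 ÷ 2 = 3501 remainder 1
3501 ÷ 2 = 1750 remainder 1
1750 ÷ 2 = 875 remainder 0
875 ÷ 2 = 437 remainder 1
437 ÷ 2 = 218 remainder 1
218 ÷ 2 = 109 remainder 0
109 ÷ 2 = 54 remainder 1
54 ÷ 2 = 27 remainder 0
27 ÷ 2 = 13 remainder 1
13 ÷ 2 = 6 remainder 1
6 ÷ 2 = 3 remainder 0
3 ÷ 2 = 1 remainder 1
1 ÷ 2 = 0 remainder 1
Reading remainders bottom to top: 11011010110110110100



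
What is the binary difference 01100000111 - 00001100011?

Method 1 - Direct subtraction (column by column from the right: bit − bit − borrow-in; if negative, add 2 and borrow 1 from the next column):
borrow: 00111000000
        01100000111
-       00001100011
-------------------
        01010100100

Method 2 - Add two's complement:
Two's complement of 00001100011: invert → 11110011100, add 1 → 11110011101
  01100000111
+ 11110011101
-------------
 101010100100  (end carry out of the top bit = 1)
Discarding the end carry: 01010100100
Decimal check:
  01100000111 = 512 + 256 + 4 + 2 + 1 = 775
  00001100011 = 64 + 32 + 2 + 1 = 99
  775 - 99 = 676, and 01010100100 = 512 + 128 + 32 + 4 = 676 ✓



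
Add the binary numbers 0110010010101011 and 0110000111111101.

Add column by column from the right: bit + bit + carry-in; write the sum mod 2, carry 1 when the sum is 2 or 3.
carry:  1100001111111110
        0110010010101011
+       0110000111111101
------------------------
       01100011010101000
(the carry out of the leftmost column, 0, becomes the leading bit)
Decimal check:
  0110010010101011 = 16384 + 8192 + 1024 + 128 + 32 + 8 + 2 + 1 = 25771
  0110000111111101 = 16384 + 8192 + 256 + 128 + 64 + 32 + 16 + 8 + 4 + 1 = 25085
  25771 + 25085 = 50856, and 01100011010101000 = 32768 + 16384 + 1024 + 512 + 128 + 32 + 8 = 50856 ✓



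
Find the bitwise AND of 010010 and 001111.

AND: 1 only when both bits are 1
  010010
& 001111
--------
  000010
Decimal: 18 & 15 = 2



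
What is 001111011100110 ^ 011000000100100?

XOR: 1 when bits differ
  001111011100110
^ 011000000100100
-----------------
  010111011000010
Decimal: 7910 ^ 12324 = 11970



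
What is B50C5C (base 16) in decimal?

Expand by place value (powers of 16):
Digit values: B = 11, C = 12
B50C5C = 11 × 16^5 + 5 × 16^4 + 0 × 16^3 + 12 × 16^2 + 5 × 16^1 + 12 × 16^0
= 11 × 1048576 + 5 × 65536 + 0 × 4096 + 12 × 256 + 5 × 16 + 12 × 1
= 11534336 + 327680 + 0 + 3072 + 80 + 12
= 11865180



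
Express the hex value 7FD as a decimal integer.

Expand by place value (powers of 16):
Digit values: F = 15, D = 13
7FD = 7 × 16^2 + 15 × 16^1 + 13 × 16^0
= 7 × 256 + 15 × 16 + 13 × 1
= 1792 + 240 + 13
= 2045



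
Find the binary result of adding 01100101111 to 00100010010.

Add column by column from the right: bit + bit + carry-in; write the sum mod 2, carry 1 when the sum is 2 or 3.
carry:  11001111100
        01100101111
+       00100010010
-------------------
       010001000001
(the carry out of the leftmost column, 0, becomes the leading bit)
Decimal check:
  01100101111 = 512 + 256 + 32 + 8 + 4 + 2 + 1 = 815
  00100010010 = 256 + 16 + 2 = 274
  815 + 274 = 1089, and 010001000001 = 1024 + 64 + 1 = 1089 ✓



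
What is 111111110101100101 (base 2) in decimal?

Sum of powers of 2 for each 1-bit:
2^0 + 2^2 + 2^5 + 2^6 + 2^8 + 2^10 + 2^11 + 2^12 + 2^13 + 2^14 + 2^15 + 2^16 + 2^17
= 1 + 4 + 32 + 64 + 256 + 1024 + 2048 + 4096 + 8192 + 16384 + 32768 + 65536 + 131072
= 261477



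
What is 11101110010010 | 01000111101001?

OR: 1 when either bit is 1
  11101110010010
| 01000111101001
----------------
  11101111111011
Decimal: 15250 | 4585 = 15355



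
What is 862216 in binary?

Using repeated division by 2:
862216 ÷ 2 = 431108 remainder 0
431108 ÷ 2 = 215554 remainder 0
215554 ÷ 2 = 107777 remainder 0
107777 ÷ 2 = 53888 remainder 1
53888 ÷ 2 = 26944 remainder 0
26944 ÷ 2 = 13472 remainder 0
13472 ÷ 2 = 6736 remainder 0
6736 ÷ 2 = 3368 remainder 0
3368 ÷ 2 = 1684 remainder 0
1684 ÷ 2 = 842 remainder 0
842 ÷ 2 = 421 remainder 0
421 ÷ 2 = 210 remainder 1
210 ÷ 2 = 105 remainder 0
105 ÷ 2 = 52 remainder 1
52 ÷ 2 = 26 remainder 0
26 ÷ 2 = 13 remainder 0
13 ÷ 2 = 6 remainder 1
6 ÷ 2 = 3 remainder 0
3 ÷ 2 = 1 remainder 1
1 ÷ 2 = 0 remainder 1
Reading remainders bottom to top: 11010010100000001000



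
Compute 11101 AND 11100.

AND: 1 only when both bits are 1
  11101
& 11100
-------
  11100
Decimal: 29 & 28 = 28



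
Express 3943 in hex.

Using repeated division by 16 (digits 10–15 are A–F):
3943 ÷ 16 = 246 remainder 7
246 ÷ 16 = 15 remainder 6
15 ÷ 16 = 0 remainder 15 (F)
Reading remainders bottom to top: F67



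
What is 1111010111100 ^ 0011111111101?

XOR: 1 when bits differ
  1111010111100
^ 0011111111101
---------------
  1100101000001
Decimal: 7868 ^ 2045 = 6465



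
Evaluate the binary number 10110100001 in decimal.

Sum of powers of 2 for each 1-bit:
2^0 + 2^5 + 2^7 + 2^8 + 2^10
= 1 + 32 + 128 + 256 + 1024
= 1441



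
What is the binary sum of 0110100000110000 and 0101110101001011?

Add column by column from the right: bit + bit + carry-in; write the sum mod 2, carry 1 when the sum is 2 or 3.
carry:  1111000000000000
        0110100000110000
+       0101110101001011
------------------------
       01100010101111011
(the carry out of the leftmost column, 0, becomes the leading bit)
Decimal check:
  0110100000110000 = 16384 + 8192 + 2048 + 32 + 16 = 26672
  0101110101001011 = 16384 + 4096 + 2048 + 1024 + 256 + 64 + 8 + 2 + 1 = 23883
  26672 + 23883 = 50555, and 01100010101111011 = 32768 + 16384 + 1024 + 256 + 64 + 32 + 16 + 8 + 2 + 1 = 50555 ✓



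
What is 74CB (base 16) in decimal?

Expand by place value (powers of 16):
Digit values: C = 12, B = 11
74CB = 7 × 16^3 + 4 × 16^2 + 12 × 16^1 + 11 × 16^0
= 7 × 4096 + 4 × 256 + 12 × 16 + 11 × 1
= 28672 + 1024 + 192 + 11
= 29899



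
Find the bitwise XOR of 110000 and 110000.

XOR: 1 when bits differ
  110000
^ 110000
--------
  000000
Decimal: 48 ^ 48 = 0



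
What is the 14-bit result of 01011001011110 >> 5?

Original: 01011001011110 (decimal 5726)
Shift right by 5 positions
Drop the 5 low bits; fill with zeros on the left
Result: 00000010110010 (decimal 178)
Equivalent: 5726 >> 5 = 5726 ÷ 2^5 = 178



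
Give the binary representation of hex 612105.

Convert each hex digit to 4 bits:
  6 = 0110
  1 = 0001
  2 = 0010
  1 = 0001
  0 = 0000
  5 = 0101
Concatenate: 011000010010000100000101



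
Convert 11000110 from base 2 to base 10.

Sum of powers of 2 for each 1-bit:
2^1 + 2^2 + 2^6 + 2^7
= 2 + 4 + 64 + 128
= 198



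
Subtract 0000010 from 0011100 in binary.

Method 1 - Direct subtraction (column by column from the right: bit − bit − borrow-in; if negative, add 2 and borrow 1 from the next column):
borrow: 0000100
        0011100
-       0000010
---------------
        0011010

Method 2 - Add two's complement:
Two's complement of 0000010: invert → 1111101, add 1 → 1111110
  0011100
+ 1111110
---------
 10011010  (end carry out of the top bit = 1)
Discarding the end carry: 0011010
Decimal check:
  0011100 = 16 + 8 + 4 = 28
  0000010 = 2
  28 - 2 = 26, and 0011010 = 16 + 8 + 2 = 26 ✓



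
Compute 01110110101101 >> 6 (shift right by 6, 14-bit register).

Original: 01110110101101 (decimal 7597)
Shift right by 6 positions
Drop the 6 low bits; fill with zeros on the left
Result: 00000001110110 (decimal 118)
Equivalent: 7597 >> 6 = 7597 ÷ 2^6 = 118



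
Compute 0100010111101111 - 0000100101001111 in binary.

Method 1 - Direct subtraction (column by column from the right: bit − bit − borrow-in; if negative, add 2 and borrow 1 from the next column):
borrow: 0111000000000000
        0100010111101111
-       0000100101001111
------------------------
        0011110010100000

Method 2 - Add two's complement:
Two's complement of 0000100101001111: invert → 1111011010110000, add 1 → 1111011010110001
  0100010111101111
+ 1111011010110001
------------------
 10011110010100000  (end carry out of the top bit = 1)
Discarding the end carry: 0011110010100000
Decimal check:
  0100010111101111 = 16384 + 1024 + 256 + 128 + 64 + 32 + 8 + 4 + 2 + 1 = 17903
  0000100101001111 = 2048 + 256 + 64 + 8 + 4 + 2 + 1 = 2383
  17903 - 2383 = 15520, and 0011110010100000 = 8192 + 4096 + 2048 + 1024 + 128 + 32 = 15520 ✓



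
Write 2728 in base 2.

Using repeated division by 2:
2728 ÷ 2 = 1364 remainder 0
1364 ÷ 2 = 682 remainder 0
682 ÷ 2 = 341 remainder 0
341 ÷ 2 = 170 remainder 1
170 ÷ 2 = 85 remainder 0
85 ÷ 2 = 42 remainder 1
42 ÷ 2 = 21 remainder 0
21 ÷ 2 = 10 remainder 1
10 ÷ 2 = 5 remainder 0
5 ÷ 2 = 2 remainder 1
2 ÷ 2 = 1 remainder 0
1 ÷ 2 = 0 remainder 1
Reading remainders bottom to top: 101010101000



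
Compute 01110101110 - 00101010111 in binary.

Method 1 - Direct subtraction (column by column from the right: bit − bit − borrow-in; if negative, add 2 and borrow 1 from the next column):
borrow: 00010101110
        01110101110
-       00101010111
-------------------
        01001010111

Method 2 - Add two's complement:
Two's complement of 00101010111: invert → 11010101000, add 1 → 11010101001
  01110101110
+ 11010101001
-------------
 101001010111  (end carry out of the top bit = 1)
Discarding the end carry: 01001010111
Decimal check:
  01110101110 = 512 + 256 + 128 + 32 + 8 + 4 + 2 = 942
  00101010111 = 256 + 64 + 16 + 4 + 2 + 1 = 343
  942 - 343 = 599, and 01001010111 = 512 + 64 + 16 + 4 + 2 + 1 = 599 ✓



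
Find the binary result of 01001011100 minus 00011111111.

Method 1 - Direct subtraction (column by column from the right: bit − bit − borrow-in; if negative, add 2 and borrow 1 from the next column):
borrow: 01111111110
        01001011100
-       00011111111
-------------------
        00101011101

Method 2 - Add two's complement:
Two's complement of 00011111111: invert → 11100000000, add 1 → 11100000001
  01001011100
+ 11100000001
-------------
 100101011101  (end carry out of the top bit = 1)
Discarding the end carry: 00101011101
Decimal check:
  01001011100 = 512 + 64 + 16 + 8 + 4 = 604
  00011111111 = 128 + 64 + 32 + 16 + 8 + 4 + 2 + 1 = 255
  604 - 255 = 349, and 00101011101 = 256 + 64 + 16 + 8 + 4 + 1 = 349 ✓



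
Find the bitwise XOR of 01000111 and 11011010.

XOR: 1 when bits differ
  01000111
^ 11011010
----------
  10011101
Decimal: 71 ^ 218 = 157



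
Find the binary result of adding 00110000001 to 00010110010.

Add column by column from the right: bit + bit + carry-in; write the sum mod 2, carry 1 when the sum is 2 or 3.
carry:  01100000000
        00110000001
+       00010110010
-------------------
       001000110011
(the carry out of the leftmost column, 0, becomes the leading bit)
Decimal check:
  00110000001 = 256 + 128 + 1 = 385
  00010110010 = 128 + 32 + 16 + 2 = 178
  385 + 178 = 563, and 001000110011 = 512 + 32 + 16 + 2 + 1 = 563 ✓



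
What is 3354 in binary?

Using repeated division by 2:
3354 ÷ 2 = 1677 remainder 0
1677 ÷ 2 = 838 remainder 1
838 ÷ 2 = 419 remainder 0
419 ÷ 2 = 209 remainder 1
209 ÷ 2 = 104 remainder 1
104 ÷ 2 = 52 remainder 0
52 ÷ 2 = 26 remainder 0
26 ÷ 2 = 13 remainder 0
13 ÷ 2 = 6 remainder 1
6 ÷ 2 = 3 remainder 0
3 ÷ 2 = 1 remainder 1
1 ÷ 2 = 0 remainder 1
Reading remainders bottom to top: 110100011010



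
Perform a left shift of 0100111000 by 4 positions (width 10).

Original: 0100111000 (decimal 312)
Shift left by 4 positions
Append 4 zeros on the right and drop the 4 high bits that overflow the 10-bit width
Result: 1110000000 (decimal 896)
Equivalent: 312 << 4 = 312 × 2^4 = 4992, truncated to 10 bits = 896



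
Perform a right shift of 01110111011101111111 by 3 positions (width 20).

Original: 01110111011101111111 (decimal 489343)
Shift right by 3 positions
Drop the 3 low bits; fill with zeros on the left
Result: 00001110111011101111 (decimal 61167)
Equivalent: 489343 >> 3 = 489343 ÷ 2^3 = 61167



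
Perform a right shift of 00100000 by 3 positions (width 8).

Original: 00100000 (decimal 32)
Shift right by 3 positions
Drop the 3 low bits; fill with zeros on the left
Result: 00000100 (decimal 4)
Equivalent: 32 >> 3 = 32 ÷ 2^3 = 4



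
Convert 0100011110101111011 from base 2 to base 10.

Sum of powers of 2 for each 1-bit:
2^0 + 2^1 + 2^3 + 2^4 + 2^5 + 2^6 + 2^8 + 2^10 + 2^11 + 2^12 + 2^13 + 2^17
= 1 + 2 + 8 + 16 + 32 + 64 + 256 + 1024 + 2048 + 4096 + 8192 + 131072
= 146811



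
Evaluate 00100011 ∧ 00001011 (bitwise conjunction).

AND: 1 only when both bits are 1
  00100011
& 00001011
----------
  00000011
Decimal: 35 & 11 = 3



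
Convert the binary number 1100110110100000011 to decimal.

Sum of powers of 2 for each 1-bit:
2^0 + 2^1 + 2^8 + 2^10 + 2^11 + 2^13 + 2^14 + 2^17 + 2^18
= 1 + 2 + 256 + 1024 + 2048 + 8192 + 16384 + 131072 + 262144
= 421123



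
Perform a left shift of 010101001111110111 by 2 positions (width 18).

Original: 010101001111110111 (decimal 87031)
Shift left by 2 positions
Append 2 zeros on the right and drop the 2 high bits that overflow the 18-bit width
Result: 010100111111011100 (decimal 85980)
Equivalent: 87031 << 2 = 87031 × 2^2 = 348124, truncated to 18 bits = 85980



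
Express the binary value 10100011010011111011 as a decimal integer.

Sum of powers of 2 for each 1-bit:
2^0 + 2^1 + 2^3 + 2^4 + 2^5 + 2^6 + 2^7 + 2^10 + 2^12 + 2^13 + 2^17 + 2^19
= 1 + 2 + 8 + 16 + 32 + 64 + 128 + 1024 + 4096 + 8192 + 131072 + 524288
= 668923



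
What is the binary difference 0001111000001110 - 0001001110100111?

Method 1 - Direct subtraction (column by column from the right: bit − bit − borrow-in; if negative, add 2 and borrow 1 from the next column):
borrow: 0000011111001110
        0001111000001110
-       0001001110100111
------------------------
        0000101001100111

Method 2 - Add two's complement:
Two's complement of 0001001110100111: invert → 1110110001011000, add 1 → 1110110001011001
  0001111000001110
+ 1110110001011001
------------------
 10000101001100111  (end carry out of the top bit = 1)
Discarding the end carry: 0000101001100111
Decimal check:
  0001111000001110 = 4096 + 2048 + 1024 + 512 + 8 + 4 + 2 = 7694
  0001001110100111 = 4096 + 512 + 256 + 128 + 32 + 4 + 2 + 1 = 5031
  7694 - 5031 = 2663, and 0000101001100111 = 2048 + 512 + 64 + 32 + 4 + 2 + 1 = 2663 ✓



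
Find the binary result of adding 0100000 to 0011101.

Add column by column from the right: bit + bit + carry-in; write the sum mod 2, carry 1 when the sum is 2 or 3.
carry:  0000000
        0100000
+       0011101
---------------
       00111101
(the carry out of the leftmost column, 0, becomes the leading bit)
Decimal check:
  0100000 = 32
  0011101 = 16 + 8 + 4 + 1 = 29
  32 + 29 = 61, and 00111101 = 32 + 16 + 8 + 4 + 1 = 61 ✓



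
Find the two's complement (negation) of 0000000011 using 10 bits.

Original: 0000000011
Step 1 - Invert all bits: 1111111100
Step 2 - Add 1: 1111111101
Verification: 0000000011 + 1111111101 = 10000000000; discarding the end carry (carry out of the top bit) leaves the 10-bit value 0000000000, as required for x + (-x)



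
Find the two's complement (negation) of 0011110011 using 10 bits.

Original: 0011110011
Step 1 - Invert all bits: 1100001100
Step 2 - Add 1: 1100001101
Verification: 0011110011 + 1100001101 = 10000000000; discarding the end carry (carry out of the top bit) leaves the 10-bit value 0000000000, as required for x + (-x)



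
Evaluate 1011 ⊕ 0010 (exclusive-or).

XOR: 1 when bits differ
  1011
^ 0010
------
  1001
Decimal: 11 ^ 2 = 9



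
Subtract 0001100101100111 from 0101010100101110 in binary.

Method 1 - Direct subtraction (column by column from the right: bit − bit − borrow-in; if negative, add 2 and borrow 1 from the next column):
borrow: 0111011110001110
        0101010100101110
-       0001100101100111
------------------------
        0011101111000111

Method 2 - Add two's complement:
Two's complement of 0001100101100111: invert → 1110011010011000, add 1 → 1110011010011001
  0101010100101110
+ 1110011010011001
------------------
 10011101111000111  (end carry out of the top bit = 1)
Discarding the end carry: 0011101111000111
Decimal check:
  0101010100101110 = 16384 + 4096 + 1024 + 256 + 32 + 8 + 4 + 2 = 21806
  0001100101100111 = 4096 + 2048 + 256 + 64 + 32 + 4 + 2 + 1 = 6503
  21806 - 6503 = 15303, and 0011101111000111 = 8192 + 4096 + 2048 + 512 + 256 + 128 + 64 + 4 + 2 + 1 = 15303 ✓



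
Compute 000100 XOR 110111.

XOR: 1 when bits differ
  000100
^ 110111
--------
  110011
Decimal: 4 ^ 55 = 51



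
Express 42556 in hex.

Using repeated division by 16 (digits 10–15 are A–F):
42556 ÷ 16 = 2659 remainder 12 (C)
2659 ÷ 16 = 166 remainder 3
166 ÷ 16 = 10 remainder 6
10 ÷ 16 = 0 remainder 10 (A)
Reading remainders bottom to top: A63C



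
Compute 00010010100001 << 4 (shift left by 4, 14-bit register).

Original: 00010010100001 (decimal 1185)
Shift left by 4 positions
Append 4 zeros on the right and drop the 4 high bits that overflow the 14-bit width
Result: 00101000010000 (decimal 2576)
Equivalent: 1185 << 4 = 1185 × 2^4 = 18960, truncated to 14 bits = 2576



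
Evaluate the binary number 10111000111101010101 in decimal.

Sum of powers of 2 for each 1-bit:
2^0 + 2^2 + 2^4 + 2^6 + 2^8 + 2^9 + 2^10 + 2^11 + 2^15 + 2^16 + 2^17 + 2^19
= 1 + 4 + 16 + 64 + 256 + 512 + 1024 + 2048 + 32768 + 65536 + 131072 + 524288
= 757589



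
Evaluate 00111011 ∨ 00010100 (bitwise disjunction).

OR: 1 when either bit is 1
  00111011
| 00010100
----------
  00111111
Decimal: 59 | 20 = 63



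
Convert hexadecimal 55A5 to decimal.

Expand by place value (powers of 16):
Digit values: A = 10
55A5 = 5 × 16^3 + 5 × 16^2 + 10 × 16^1 + 5 × 16^0
= 5 × 4096 + 5 × 256 + 10 × 16 + 5 × 1
= 20480 + 1280 + 160 + 5
= 21925



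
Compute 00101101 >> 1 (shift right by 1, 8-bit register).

Original: 00101101 (decimal 45)
Shift right by 1 position
Drop the 1 low bit; fill with zero on the left
Result: 00010110 (decimal 22)
Equivalent: 45 >> 1 = 45 ÷ 2^1 = 22



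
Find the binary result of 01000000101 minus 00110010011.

Method 1 - Direct subtraction (column by column from the right: bit − bit − borrow-in; if negative, add 2 and borrow 1 from the next column):
borrow: 01111100100
        01000000101
-       00110010011
-------------------
        00001110010

Method 2 - Add two's complement:
Two's complement of 00110010011: invert → 11001101100, add 1 → 11001101101
  01000000101
+ 11001101101
-------------
 100001110010  (end carry out of the top bit = 1)
Discarding the end carry: 00001110010
Decimal check:
  01000000101 = 512 + 4 + 1 = 517
  00110010011 = 256 + 128 + 16 + 2 + 1 = 403
  517 - 403 = 114, and 00001110010 = 64 + 32 + 16 + 2 = 114 ✓



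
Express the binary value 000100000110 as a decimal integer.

Sum of powers of 2 for each 1-bit:
2^1 + 2^2 + 2^8
= 2 + 4 + 256
= 262



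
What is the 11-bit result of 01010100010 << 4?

Original: 01010100010 (decimal 674)
Shift left by 4 positions
Append 4 zeros on the right and drop the 4 high bits that overflow the 11-bit width
Result: 01000100000 (decimal 544)
Equivalent: 674 << 4 = 674 × 2^4 = 10784, truncated to 11 bits = 544



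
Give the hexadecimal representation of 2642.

Using repeated division by 16 (digits 10–15 are A–F):
2642 ÷ 16 = 165 remainder 2
165 ÷ 16 = 10 remainder 5
10 ÷ 16 = 0 remainder 10 (A)
Reading remainders bottom to top: A52



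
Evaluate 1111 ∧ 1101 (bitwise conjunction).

AND: 1 only when both bits are 1
  1111
& 1101
------
  1101
Decimal: 15 & 13 = 13



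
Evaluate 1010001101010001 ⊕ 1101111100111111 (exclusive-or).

XOR: 1 when bits differ
  1010001101010001
^ 1101111100111111
------------------
  0111110001101110
Decimal: 41809 ^ 57151 = 31854



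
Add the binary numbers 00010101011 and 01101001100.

Add column by column from the right: bit + bit + carry-in; write the sum mod 2, carry 1 when the sum is 2 or 3.
carry:  00000010000
        00010101011
+       01101001100
-------------------
       001111110111
(the carry out of the leftmost column, 0, becomes the leading bit)
Decimal check:
  00010101011 = 128 + 32 + 8 + 2 + 1 = 171
  01101001100 = 512 + 256 + 64 + 8 + 4 = 844
  171 + 844 = 1015, and 001111110111 = 512 + 256 + 128 + 64 + 32 + 16 + 4 + 2 + 1 = 1015 ✓



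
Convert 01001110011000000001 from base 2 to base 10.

Sum of powers of 2 for each 1-bit:
2^0 + 2^9 + 2^10 + 2^13 + 2^14 + 2^15 + 2^18
= 1 + 512 + 1024 + 8192 + 16384 + 32768 + 262144
= 321025



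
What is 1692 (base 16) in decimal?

Expand by place value (powers of 16):
1692 = 1 × 16^3 + 6 × 16^2 + 9 × 16^1 + 2 × 16^0
= 1 × 4096 + 6 × 256 + 9 × 16 + 2 × 1
= 4096 + 1536 + 144 + 2
= 5778



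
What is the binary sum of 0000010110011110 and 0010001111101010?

Add column by column from the right: bit + bit + carry-in; write the sum mod 2, carry 1 when the sum is 2 or 3.
carry:  0000111111111100
        0000010110011110
+       0010001111101010
------------------------
       00010100110001000
(the carry out of the leftmost column, 0, becomes the leading bit)
Decimal check:
  0000010110011110 = 1024 + 256 + 128 + 16 + 8 + 4 + 2 = 1438
  0010001111101010 = 8192 + 512 + 256 + 128 + 64 + 32 + 8 + 2 = 9194
  1438 + 9194 = 10632, and 00010100110001000 = 8192 + 2048 + 256 + 128 + 8 = 10632 ✓



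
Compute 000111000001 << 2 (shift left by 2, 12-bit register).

Original: 000111000001 (decimal 449)
Shift left by 2 positions
Append 2 zeros on the right
Result: 011100000100 (decimal 1796)
Equivalent: 449 << 2 = 449 × 2^2 = 1796



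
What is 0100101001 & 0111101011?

AND: 1 only when both bits are 1
  0100101001
& 0111101011
------------
  0100101001
Decimal: 297 & 491 = 297



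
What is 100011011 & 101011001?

AND: 1 only when both bits are 1
  100011011
& 101011001
-----------
  100011001
Decimal: 283 & 345 = 281



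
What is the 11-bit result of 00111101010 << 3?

Original: 00111101010 (decimal 490)
Shift left by 3 positions
Append 3 zeros on the right and drop the 3 high bits that overflow the 11-bit width
Result: 11101010000 (decimal 1872)
Equivalent: 490 << 3 = 490 × 2^3 = 3920, truncated to 11 bits = 1872



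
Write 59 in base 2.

Using repeated division by 2:
59 ÷ 2 = 29 remainder 1
29 ÷ 2 = 14 remainder 1
14 ÷ 2 = 7 remainder 0
7 ÷ 2 = 3 remainder 1
3 ÷ 2 = 1 remainder 1
1 ÷ 2 = 0 remainder 1
Reading remainders bottom to top: 111011



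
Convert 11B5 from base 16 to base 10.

Expand by place value (powers of 16):
Digit values: B = 11
11B5 = 1 × 16^3 + 1 × 16^2 + 11 × 16^1 + 5 × 16^0
= 1 × 4096 + 1 × 256 + 11 × 16 + 5 × 1
= 4096 + 256 + 176 + 5
= 4533



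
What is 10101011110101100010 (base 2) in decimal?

Sum of powers of 2 for each 1-bit:
2^1 + 2^5 + 2^6 + 2^8 + 2^10 + 2^11 + 2^12 + 2^13 + 2^15 + 2^17 + 2^19
= 2 + 32 + 64 + 256 + 1024 + 2048 + 4096 + 8192 + 32768 + 131072 + 524288
= 703842



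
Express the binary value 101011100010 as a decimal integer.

Sum of powers of 2 for each 1-bit:
2^1 + 2^5 + 2^6 + 2^7 + 2^9 + 2^11
= 2 + 32 + 64 + 128 + 512 + 2048
= 2786



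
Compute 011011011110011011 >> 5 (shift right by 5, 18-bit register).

Original: 011011011110011011 (decimal 112539)
Shift right by 5 positions
Drop the 5 low bits; fill with zeros on the left
Result: 000000110110111100 (decimal 3516)
Equivalent: 112539 >> 5 = 112539 ÷ 2^5 = 3516



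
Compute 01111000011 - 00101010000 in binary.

Method 1 - Direct subtraction (column by column from the right: bit − bit − borrow-in; if negative, add 2 and borrow 1 from the next column):
borrow: 00011100000
        01111000011
-       00101010000
-------------------
        01001110011

Method 2 - Add two's complement:
Two's complement of 00101010000: invert → 11010101111, add 1 → 11010110000
  01111000011
+ 11010110000
-------------
 101001110011  (end carry out of the top bit = 1)
Discarding the end carry: 01001110011
Decimal check:
  01111000011 = 512 + 256 + 128 + 64 + 2 + 1 = 963
  00101010000 = 256 + 64 + 16 = 336
  963 - 336 = 627, and 01001110011 = 512 + 64 + 32 + 16 + 2 + 1 = 627 ✓



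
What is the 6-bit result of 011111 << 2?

Original: 011111 (decimal 31)
Shift left by 2 positions
Append 2 zeros on the right and drop the 2 high bits that overflow the 6-bit width
Result: 111100 (decimal 60)
Equivalent: 31 << 2 = 31 × 2^2 = 124, truncated to 6 bits = 60



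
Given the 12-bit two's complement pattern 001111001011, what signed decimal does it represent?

Binary: 001111001011
Sign bit: 0 (non-negative)
Read directly as an unsigned value:
001111001011 = 512 + 256 + 128 + 64 + 8 + 2 + 1 = 971
Value: 971



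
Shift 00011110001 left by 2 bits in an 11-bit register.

Original: 00011110001 (decimal 241)
Shift left by 2 positions
Append 2 zeros on the right
Result: 01111000100 (decimal 964)
Equivalent: 241 << 2 = 241 × 2^2 = 964



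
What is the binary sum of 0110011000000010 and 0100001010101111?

Add column by column from the right: bit + bit + carry-in; write the sum mod 2, carry 1 when the sum is 2 or 3.
carry:  1000110000011100
        0110011000000010
+       0100001010101111
------------------------
       01010100010110001
(the carry out of the leftmost column, 0, becomes the leading bit)
Decimal check:
  0110011000000010 = 16384 + 8192 + 1024 + 512 + 2 = 26114
  0100001010101111 = 16384 + 512 + 128 + 32 + 8 + 4 + 2 + 1 = 17071
  26114 + 17071 = 43185, and 01010100010110001 = 32768 + 8192 + 2048 + 128 + 32 + 16 + 1 = 43185 ✓



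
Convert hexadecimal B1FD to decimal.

Expand by place value (powers of 16):
Digit values: B = 11, F = 15, D = 13
B1FD = 11 × 16^3 + 1 × 16^2 + 15 × 16^1 + 13 × 16^0
= 11 × 4096 + 1 × 256 + 15 × 16 + 13 × 1
= 45056 + 256 + 240 + 13
= 45565



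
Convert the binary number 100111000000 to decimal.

Sum of powers of 2 for each 1-bit:
2^6 + 2^7 + 2^8 + 2^11
= 64 + 128 + 256 + 2048
= 2496



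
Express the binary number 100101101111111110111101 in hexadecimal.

Group into 4-bit nibbles from right:
  1001 = 9
  0110 = 6
  1111 = F
  1111 = F
  1011 = B
  1101 = D
Result: 96FFBD



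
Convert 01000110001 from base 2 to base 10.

Sum of powers of 2 for each 1-bit:
2^0 + 2^4 + 2^5 + 2^9
= 1 + 16 + 32 + 512
= 561



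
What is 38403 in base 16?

Using repeated division by 16 (digits 10–15 are A–F):
38403 ÷ 16 = 2400 remainder 3
2400 ÷ 16 = 150 remainder 0
150 ÷ 16 = 9 remainder 6
9 ÷ 16 = 0 remainder 9
Reading remainders bottom to top: 9603



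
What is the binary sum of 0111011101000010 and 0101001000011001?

Add column by column from the right: bit + bit + carry-in; write the sum mod 2, carry 1 when the sum is 2 or 3.
carry:  1110110000000000
        0111011101000010
+       0101001000011001
------------------------
       01100100101011011
(the carry out of the leftmost column, 0, becomes the leading bit)
Decimal check:
  0111011101000010 = 16384 + 8192 + 4096 + 1024 + 512 + 256 + 64 + 2 = 30530
  0101001000011001 = 16384 + 4096 + 512 + 16 + 8 + 1 = 21017
  30530 + 21017 = 51547, and 01100100101011011 = 32768 + 16384 + 2048 + 256 + 64 + 16 + 8 + 2 + 1 = 51547 ✓



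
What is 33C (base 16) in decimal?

Expand by place value (powers of 16):
Digit values: C = 12
33C = 3 × 16^2 + 3 × 16^1 + 12 × 16^0
= 3 × 256 + 3 × 16 + 12 × 1
= 768 + 48 + 12
= 828



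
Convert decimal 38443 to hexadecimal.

Using repeated division by 16 (digits 10–15 are A–F):
38443 ÷ 16 = 2402 remainder 11 (B)
2402 ÷ 16 = 150 remainder 2
150 ÷ 16 = 9 remainder 6
9 ÷ 16 = 0 remainder 9
Reading remainders bottom to top: 962B



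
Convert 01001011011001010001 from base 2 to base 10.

Sum of powers of 2 for each 1-bit:
2^0 + 2^4 + 2^6 + 2^9 + 2^10 + 2^12 + 2^13 + 2^15 + 2^18
= 1 + 16 + 64 + 512 + 1024 + 4096 + 8192 + 32768 + 262144
= 308817



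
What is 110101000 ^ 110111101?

XOR: 1 when bits differ
  110101000
^ 110111101
-----------
  000010101
Decimal: 424 ^ 445 = 21



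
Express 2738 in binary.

Using repeated division by 2:
2738 ÷ 2 = 1369 remainder 0
1369 ÷ 2 = 684 remainder 1
684 ÷ 2 = 342 remainder 0
342 ÷ 2 = 171 remainder 0
171 ÷ 2 = 85 remainder 1
85 ÷ 2 = 42 remainder 1
42 ÷ 2 = 21 remainder 0
21 ÷ 2 = 10 remainder 1
10 ÷ 2 = 5 remainder 0
5 ÷ 2 = 2 remainder 1
2 ÷ 2 = 1 remainder 0
1 ÷ 2 = 0 remainder 1
Reading remainders bottom to top: 101010110010



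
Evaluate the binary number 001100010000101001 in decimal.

Sum of powers of 2 for each 1-bit:
2^0 + 2^3 + 2^5 + 2^10 + 2^14 + 2^15
= 1 + 8 + 32 + 1024 + 16384 + 32768
= 50217



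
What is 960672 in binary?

Using repeated division by 2:
960672 ÷ 2 = 480336 remainder 0
480336 ÷ 2 = 240168 remainder 0
240168 ÷ 2 = 120084 remainder 0
120084 ÷ 2 = 60042 remainder 0
60042 ÷ 2 = 30021 remainder 0
30021 ÷ 2 = 15010 remainder 1
15010 ÷ 2 = 7505 remainder 0
7505 ÷ 2 = 3752 remainder 1
3752 ÷ 2 = 1876 remainder 0
1876 ÷ 2 = 938 remainder 0
938 ÷ 2 = 469 remainder 0
469 ÷ 2 = 234 remainder 1
234 ÷ 2 = 117 remainder 0
117 ÷ 2 = 58 remainder 1
58 ÷ 2 = 29 remainder 0
29 ÷ 2 = 14 remainder 1
14 ÷ 2 = 7 remainder 0
7 ÷ 2 = 3 remainder 1
3 ÷ 2 = 1 remainder 1
1 ÷ 2 = 0 remainder 1
Reading remainders bottom to top: 11101010100010100000



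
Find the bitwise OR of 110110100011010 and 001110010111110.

OR: 1 when either bit is 1
  110110100011010
| 001110010111110
-----------------
  111110110111110
Decimal: 27930 | 7358 = 32190



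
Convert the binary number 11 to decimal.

Sum of powers of 2 for each 1-bit:
2^0 + 2^1
= 1 + 2
= 3



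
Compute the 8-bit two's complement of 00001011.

Original: 00001011
Step 1 - Invert all bits: 11110100
Step 2 - Add 1: 11110101
Verification: 00001011 + 11110101 = 100000000; discarding the end carry (carry out of the top bit) leaves the 8-bit value 00000000, as required for x + (-x)



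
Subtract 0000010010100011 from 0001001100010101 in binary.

Method 1 - Direct subtraction (column by column from the right: bit − bit − borrow-in; if negative, add 2 and borrow 1 from the next column):
borrow: 0001100111000100
        0001001100010101
-       0000010010100011
------------------------
        0000111001110010

Method 2 - Add two's complement:
Two's complement of 0000010010100011: invert → 1111101101011100, add 1 → 1111101101011101
  0001001100010101
+ 1111101101011101
------------------
 10000111001110010  (end carry out of the top bit = 1)
Discarding the end carry: 0000111001110010
Decimal check:
  0001001100010101 = 4096 + 512 + 256 + 16 + 4 + 1 = 4885
  0000010010100011 = 1024 + 128 + 32 + 2 + 1 = 1187
  4885 - 1187 = 3698, and 0000111001110010 = 2048 + 1024 + 512 + 64 + 32 + 16 + 2 = 3698 ✓



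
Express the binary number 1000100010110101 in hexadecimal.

Group into 4-bit nibbles from right:
  1000 = 8
  1000 = 8
  1011 = B
  0101 = 5
Result: 88B5



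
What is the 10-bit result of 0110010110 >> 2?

Original: 0110010110 (decimal 406)
Shift right by 2 positions
Drop the 2 low bits; fill with zeros on the left
Result: 0001100101 (decimal 101)
Equivalent: 406 >> 2 = 406 ÷ 2^2 = 101



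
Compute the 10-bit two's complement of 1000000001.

Original (sign bit 1, negative): 1000000001
Step 1 - Invert all bits: 0111111110
Step 2 - Add 1: 0111111111
Verification: 1000000001 + 0111111111 = 10000000000; discarding the end carry (carry out of the top bit) leaves the 10-bit value 0000000000, as required for x + (-x)



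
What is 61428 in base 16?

Using repeated division by 16 (digits 10–15 are A–F):
61428 ÷ 16 = 3839 remainder 4
3839 ÷ 16 = 239 remainder 15 (F)
239 ÷ 16 = 14 remainder 15 (F)
14 ÷ 16 = 0 remainder 14 (E)
Reading remainders bottom to top: EFF4



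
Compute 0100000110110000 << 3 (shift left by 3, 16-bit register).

Original: 0100000110110000 (decimal 16816)
Shift left by 3 positions
Append 3 zeros on the right and drop the 3 high bits that overflow the 16-bit width
Result: 0000110110000000 (decimal 3456)
Equivalent: 16816 << 3 = 16816 × 2^3 = 134528, truncated to 16 bits = 3456



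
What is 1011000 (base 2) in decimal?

Sum of powers of 2 for each 1-bit:
2^3 + 2^4 + 2^6
= 8 + 16 + 64
= 88



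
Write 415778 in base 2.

Using repeated division by 2:
415778 ÷ 2 = 207889 remainder 0
207889 ÷ 2 = 103944 remainder 1
103944 ÷ 2 = 51972 remainder 0
51972 ÷ 2 = 25986 remainder 0
25986 ÷ 2 = 12993 remainder 0
12993 ÷ 2 = 6496 remainder 1
6496 ÷ 2 = 3248 remainder 0
3248 ÷ 2 = 1624 remainder 0
1624 ÷ 2 = 812 remainder 0
812 ÷ 2 = 406 remainder 0
406 ÷ 2 = 203 remainder 0
203 ÷ 2 = 101 remainder 1
101 ÷ 2 = 50 remainder 1
50 ÷ 2 = 25 remainder 0
25 ÷ 2 = 12 remainder 1
12 ÷ 2 = 6 remainder 0
6 ÷ 2 = 3 remainder 0
3 ÷ 2 = 1 remainder 1
1 ÷ 2 = 0 remainder 1
Reading remainders bottom to top: 1100101100000100010



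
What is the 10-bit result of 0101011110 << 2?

Original: 0101011110 (decimal 350)
Shift left by 2 positions
Append 2 zeros on the right and drop the 2 high bits that overflow the 10-bit width
Result: 0101111000 (decimal 376)
Equivalent: 350 << 2 = 350 × 2^2 = 1400, truncated to 10 bits = 376



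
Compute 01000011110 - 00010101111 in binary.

Method 1 - Direct subtraction (column by column from the right: bit − bit − borrow-in; if negative, add 2 and borrow 1 from the next column):
borrow: 01111011110
        01000011110
-       00010101111
-------------------
        00101101111

Method 2 - Add two's complement:
Two's complement of 00010101111: invert → 11101010000, add 1 → 11101010001
  01000011110
+ 11101010001
-------------
 100101101111  (end carry out of the top bit = 1)
Discarding the end carry: 00101101111
Decimal check:
  01000011110 = 512 + 16 + 8 + 4 + 2 = 542
  00010101111 = 128 + 32 + 8 + 4 + 2 + 1 = 175
  542 - 175 = 367, and 00101101111 = 256 + 64 + 32 + 8 + 4 + 2 + 1 = 367 ✓



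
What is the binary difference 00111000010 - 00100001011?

Method 1 - Direct subtraction (column by column from the right: bit − bit − borrow-in; if negative, add 2 and borrow 1 from the next column):
borrow: 00001111110
        00111000010
-       00100001011
-------------------
        00010110111

Method 2 - Add two's complement:
Two's complement of 00100001011: invert → 11011110100, add 1 → 11011110101
  00111000010
+ 11011110101
-------------
 100010110111  (end carry out of the top bit = 1)
Discarding the end carry: 00010110111
Decimal check:
  00111000010 = 256 + 128 + 64 + 2 = 450
  00100001011 = 256 + 8 + 2 + 1 = 267
  450 - 267 = 183, and 00010110111 = 128 + 32 + 16 + 4 + 2 + 1 = 183 ✓



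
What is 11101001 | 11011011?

OR: 1 when either bit is 1
  11101001
| 11011011
----------
  11111011
Decimal: 233 | 219 = 251



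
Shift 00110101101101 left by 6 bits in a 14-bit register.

Original: 00110101101101 (decimal 3437)
Shift left by 6 positions
Append 6 zeros on the right and drop the 6 high bits that overflow the 14-bit width
Result: 01101101000000 (decimal 6976)
Equivalent: 3437 << 6 = 3437 × 2^6 = 219968, truncated to 14 bits = 6976



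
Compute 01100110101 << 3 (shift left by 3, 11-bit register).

Original: 01100110101 (decimal 821)
Shift left by 3 positions
Append 3 zeros on the right and drop the 3 high bits that overflow the 11-bit width
Result: 00110101000 (decimal 424)
Equivalent: 821 << 3 = 821 × 2^3 = 6568, truncated to 11 bits = 424



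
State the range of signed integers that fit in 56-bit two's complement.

For 56-bit two's complement:
Minimum: -2^55 = -36028797018963968
Maximum: 2^55 - 1 = 36028797018963967



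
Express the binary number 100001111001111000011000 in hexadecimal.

Group into 4-bit nibbles from right:
  1000 = 8
  0111 = 7
  1001 = 9
  1110 = E
  0001 = 1
  1000 = 8
Result: 879E18



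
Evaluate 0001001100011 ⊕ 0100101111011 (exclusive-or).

XOR: 1 when bits differ
  0001001100011
^ 0100101111011
---------------
  0101100011000
Decimal: 611 ^ 2427 = 2840



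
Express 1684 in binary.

Using repeated division by 2:
1684 ÷ 2 = 842 remainder 0
842 ÷ 2 = 421 remainder 0
421 ÷ 2 = 210 remainder 1
210 ÷ 2 = 105 remainder 0
105 ÷ 2 = 52 remainder 1
52 ÷ 2 = 26 remainder 0
26 ÷ 2 = 13 remainder 0
13 ÷ 2 = 6 remainder 1
6 ÷ 2 = 3 remainder 0
3 ÷ 2 = 1 remainder 1
1 ÷ 2 = 0 remainder 1
Reading remainders bottom to top: 11010010100

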